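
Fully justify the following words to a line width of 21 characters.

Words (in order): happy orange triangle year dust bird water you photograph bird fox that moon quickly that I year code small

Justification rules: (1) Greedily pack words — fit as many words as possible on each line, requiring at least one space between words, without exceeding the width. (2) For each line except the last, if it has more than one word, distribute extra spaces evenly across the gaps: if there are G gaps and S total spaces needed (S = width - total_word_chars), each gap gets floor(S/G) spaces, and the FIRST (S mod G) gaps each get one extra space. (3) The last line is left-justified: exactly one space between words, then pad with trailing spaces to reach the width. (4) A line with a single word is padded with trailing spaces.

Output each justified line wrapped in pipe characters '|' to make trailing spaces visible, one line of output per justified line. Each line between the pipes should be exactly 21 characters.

Answer: |happy orange triangle|
|year  dust bird water|
|you  photograph  bird|
|fox that moon quickly|
|that   I   year  code|
|small                |

Derivation:
Line 1: ['happy', 'orange', 'triangle'] (min_width=21, slack=0)
Line 2: ['year', 'dust', 'bird', 'water'] (min_width=20, slack=1)
Line 3: ['you', 'photograph', 'bird'] (min_width=19, slack=2)
Line 4: ['fox', 'that', 'moon', 'quickly'] (min_width=21, slack=0)
Line 5: ['that', 'I', 'year', 'code'] (min_width=16, slack=5)
Line 6: ['small'] (min_width=5, slack=16)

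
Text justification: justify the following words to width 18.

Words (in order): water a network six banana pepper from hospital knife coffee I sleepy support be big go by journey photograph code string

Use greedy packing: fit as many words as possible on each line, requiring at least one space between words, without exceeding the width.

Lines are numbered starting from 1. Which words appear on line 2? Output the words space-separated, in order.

Line 1: ['water', 'a', 'network'] (min_width=15, slack=3)
Line 2: ['six', 'banana', 'pepper'] (min_width=17, slack=1)
Line 3: ['from', 'hospital'] (min_width=13, slack=5)
Line 4: ['knife', 'coffee', 'I'] (min_width=14, slack=4)
Line 5: ['sleepy', 'support', 'be'] (min_width=17, slack=1)
Line 6: ['big', 'go', 'by', 'journey'] (min_width=17, slack=1)
Line 7: ['photograph', 'code'] (min_width=15, slack=3)
Line 8: ['string'] (min_width=6, slack=12)

Answer: six banana pepper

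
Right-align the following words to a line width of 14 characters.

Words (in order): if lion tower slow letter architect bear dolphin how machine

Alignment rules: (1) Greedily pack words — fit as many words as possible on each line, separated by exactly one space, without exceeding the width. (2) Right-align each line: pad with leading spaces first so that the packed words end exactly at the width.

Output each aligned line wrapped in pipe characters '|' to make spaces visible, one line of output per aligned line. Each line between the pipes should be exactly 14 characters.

Answer: | if lion tower|
|   slow letter|
|architect bear|
|   dolphin how|
|       machine|

Derivation:
Line 1: ['if', 'lion', 'tower'] (min_width=13, slack=1)
Line 2: ['slow', 'letter'] (min_width=11, slack=3)
Line 3: ['architect', 'bear'] (min_width=14, slack=0)
Line 4: ['dolphin', 'how'] (min_width=11, slack=3)
Line 5: ['machine'] (min_width=7, slack=7)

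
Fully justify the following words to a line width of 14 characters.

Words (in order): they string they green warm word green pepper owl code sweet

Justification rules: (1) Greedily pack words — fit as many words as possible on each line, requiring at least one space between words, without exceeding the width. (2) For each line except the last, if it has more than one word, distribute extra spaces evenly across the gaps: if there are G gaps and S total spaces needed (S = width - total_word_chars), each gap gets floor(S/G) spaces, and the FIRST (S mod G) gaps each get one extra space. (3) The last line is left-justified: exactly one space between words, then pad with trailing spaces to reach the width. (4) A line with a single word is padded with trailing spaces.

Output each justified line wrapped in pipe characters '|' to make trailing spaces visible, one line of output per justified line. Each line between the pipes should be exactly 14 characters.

Line 1: ['they', 'string'] (min_width=11, slack=3)
Line 2: ['they', 'green'] (min_width=10, slack=4)
Line 3: ['warm', 'word'] (min_width=9, slack=5)
Line 4: ['green', 'pepper'] (min_width=12, slack=2)
Line 5: ['owl', 'code', 'sweet'] (min_width=14, slack=0)

Answer: |they    string|
|they     green|
|warm      word|
|green   pepper|
|owl code sweet|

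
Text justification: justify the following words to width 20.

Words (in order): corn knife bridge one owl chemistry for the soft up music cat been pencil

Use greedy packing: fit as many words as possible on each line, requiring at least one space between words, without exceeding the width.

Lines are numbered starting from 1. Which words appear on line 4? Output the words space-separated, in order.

Line 1: ['corn', 'knife', 'bridge'] (min_width=17, slack=3)
Line 2: ['one', 'owl', 'chemistry'] (min_width=17, slack=3)
Line 3: ['for', 'the', 'soft', 'up'] (min_width=15, slack=5)
Line 4: ['music', 'cat', 'been'] (min_width=14, slack=6)
Line 5: ['pencil'] (min_width=6, slack=14)

Answer: music cat been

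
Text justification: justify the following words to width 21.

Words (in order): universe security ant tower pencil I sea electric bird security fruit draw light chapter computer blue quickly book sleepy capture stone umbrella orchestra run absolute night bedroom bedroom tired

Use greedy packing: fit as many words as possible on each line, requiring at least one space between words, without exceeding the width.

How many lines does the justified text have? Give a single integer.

Line 1: ['universe', 'security', 'ant'] (min_width=21, slack=0)
Line 2: ['tower', 'pencil', 'I', 'sea'] (min_width=18, slack=3)
Line 3: ['electric', 'bird'] (min_width=13, slack=8)
Line 4: ['security', 'fruit', 'draw'] (min_width=19, slack=2)
Line 5: ['light', 'chapter'] (min_width=13, slack=8)
Line 6: ['computer', 'blue', 'quickly'] (min_width=21, slack=0)
Line 7: ['book', 'sleepy', 'capture'] (min_width=19, slack=2)
Line 8: ['stone', 'umbrella'] (min_width=14, slack=7)
Line 9: ['orchestra', 'run'] (min_width=13, slack=8)
Line 10: ['absolute', 'night'] (min_width=14, slack=7)
Line 11: ['bedroom', 'bedroom', 'tired'] (min_width=21, slack=0)
Total lines: 11

Answer: 11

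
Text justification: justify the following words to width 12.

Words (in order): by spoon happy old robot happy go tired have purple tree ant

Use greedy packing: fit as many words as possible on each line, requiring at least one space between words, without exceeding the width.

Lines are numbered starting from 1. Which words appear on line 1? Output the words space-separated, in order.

Line 1: ['by', 'spoon'] (min_width=8, slack=4)
Line 2: ['happy', 'old'] (min_width=9, slack=3)
Line 3: ['robot', 'happy'] (min_width=11, slack=1)
Line 4: ['go', 'tired'] (min_width=8, slack=4)
Line 5: ['have', 'purple'] (min_width=11, slack=1)
Line 6: ['tree', 'ant'] (min_width=8, slack=4)

Answer: by spoon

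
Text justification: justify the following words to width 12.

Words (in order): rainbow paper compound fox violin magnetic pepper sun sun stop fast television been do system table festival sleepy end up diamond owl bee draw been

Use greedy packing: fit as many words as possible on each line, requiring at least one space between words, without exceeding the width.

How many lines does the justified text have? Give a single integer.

Answer: 16

Derivation:
Line 1: ['rainbow'] (min_width=7, slack=5)
Line 2: ['paper'] (min_width=5, slack=7)
Line 3: ['compound', 'fox'] (min_width=12, slack=0)
Line 4: ['violin'] (min_width=6, slack=6)
Line 5: ['magnetic'] (min_width=8, slack=4)
Line 6: ['pepper', 'sun'] (min_width=10, slack=2)
Line 7: ['sun', 'stop'] (min_width=8, slack=4)
Line 8: ['fast'] (min_width=4, slack=8)
Line 9: ['television'] (min_width=10, slack=2)
Line 10: ['been', 'do'] (min_width=7, slack=5)
Line 11: ['system', 'table'] (min_width=12, slack=0)
Line 12: ['festival'] (min_width=8, slack=4)
Line 13: ['sleepy', 'end'] (min_width=10, slack=2)
Line 14: ['up', 'diamond'] (min_width=10, slack=2)
Line 15: ['owl', 'bee', 'draw'] (min_width=12, slack=0)
Line 16: ['been'] (min_width=4, slack=8)
Total lines: 16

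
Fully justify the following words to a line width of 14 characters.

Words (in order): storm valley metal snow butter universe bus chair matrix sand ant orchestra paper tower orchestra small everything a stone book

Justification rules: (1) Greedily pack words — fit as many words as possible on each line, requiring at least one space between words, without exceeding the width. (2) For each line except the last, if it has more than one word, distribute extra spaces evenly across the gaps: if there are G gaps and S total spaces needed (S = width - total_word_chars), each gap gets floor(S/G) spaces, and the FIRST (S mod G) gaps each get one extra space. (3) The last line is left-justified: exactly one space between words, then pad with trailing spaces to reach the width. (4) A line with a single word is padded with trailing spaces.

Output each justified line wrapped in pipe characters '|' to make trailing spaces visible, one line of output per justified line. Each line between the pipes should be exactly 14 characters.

Line 1: ['storm', 'valley'] (min_width=12, slack=2)
Line 2: ['metal', 'snow'] (min_width=10, slack=4)
Line 3: ['butter'] (min_width=6, slack=8)
Line 4: ['universe', 'bus'] (min_width=12, slack=2)
Line 5: ['chair', 'matrix'] (min_width=12, slack=2)
Line 6: ['sand', 'ant'] (min_width=8, slack=6)
Line 7: ['orchestra'] (min_width=9, slack=5)
Line 8: ['paper', 'tower'] (min_width=11, slack=3)
Line 9: ['orchestra'] (min_width=9, slack=5)
Line 10: ['small'] (min_width=5, slack=9)
Line 11: ['everything', 'a'] (min_width=12, slack=2)
Line 12: ['stone', 'book'] (min_width=10, slack=4)

Answer: |storm   valley|
|metal     snow|
|butter        |
|universe   bus|
|chair   matrix|
|sand       ant|
|orchestra     |
|paper    tower|
|orchestra     |
|small         |
|everything   a|
|stone book    |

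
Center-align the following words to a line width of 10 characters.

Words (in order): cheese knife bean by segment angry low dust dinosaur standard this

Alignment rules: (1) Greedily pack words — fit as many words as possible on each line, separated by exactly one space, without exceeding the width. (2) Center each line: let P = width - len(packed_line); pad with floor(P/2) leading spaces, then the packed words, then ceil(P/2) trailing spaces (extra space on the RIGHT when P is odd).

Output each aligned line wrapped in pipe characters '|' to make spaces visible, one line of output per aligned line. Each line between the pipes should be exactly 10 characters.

Answer: |  cheese  |
|knife bean|
|by segment|
|angry low |
|   dust   |
| dinosaur |
| standard |
|   this   |

Derivation:
Line 1: ['cheese'] (min_width=6, slack=4)
Line 2: ['knife', 'bean'] (min_width=10, slack=0)
Line 3: ['by', 'segment'] (min_width=10, slack=0)
Line 4: ['angry', 'low'] (min_width=9, slack=1)
Line 5: ['dust'] (min_width=4, slack=6)
Line 6: ['dinosaur'] (min_width=8, slack=2)
Line 7: ['standard'] (min_width=8, slack=2)
Line 8: ['this'] (min_width=4, slack=6)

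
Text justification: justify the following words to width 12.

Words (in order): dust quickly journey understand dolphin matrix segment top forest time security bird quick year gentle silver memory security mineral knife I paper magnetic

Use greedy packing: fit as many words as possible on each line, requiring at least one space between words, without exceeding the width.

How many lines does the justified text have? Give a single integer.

Answer: 17

Derivation:
Line 1: ['dust', 'quickly'] (min_width=12, slack=0)
Line 2: ['journey'] (min_width=7, slack=5)
Line 3: ['understand'] (min_width=10, slack=2)
Line 4: ['dolphin'] (min_width=7, slack=5)
Line 5: ['matrix'] (min_width=6, slack=6)
Line 6: ['segment', 'top'] (min_width=11, slack=1)
Line 7: ['forest', 'time'] (min_width=11, slack=1)
Line 8: ['security'] (min_width=8, slack=4)
Line 9: ['bird', 'quick'] (min_width=10, slack=2)
Line 10: ['year', 'gentle'] (min_width=11, slack=1)
Line 11: ['silver'] (min_width=6, slack=6)
Line 12: ['memory'] (min_width=6, slack=6)
Line 13: ['security'] (min_width=8, slack=4)
Line 14: ['mineral'] (min_width=7, slack=5)
Line 15: ['knife', 'I'] (min_width=7, slack=5)
Line 16: ['paper'] (min_width=5, slack=7)
Line 17: ['magnetic'] (min_width=8, slack=4)
Total lines: 17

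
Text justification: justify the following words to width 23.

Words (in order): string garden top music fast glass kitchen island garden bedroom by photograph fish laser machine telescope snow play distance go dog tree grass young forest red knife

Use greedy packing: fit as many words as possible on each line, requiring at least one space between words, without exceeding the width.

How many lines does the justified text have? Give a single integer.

Line 1: ['string', 'garden', 'top', 'music'] (min_width=23, slack=0)
Line 2: ['fast', 'glass', 'kitchen'] (min_width=18, slack=5)
Line 3: ['island', 'garden', 'bedroom'] (min_width=21, slack=2)
Line 4: ['by', 'photograph', 'fish'] (min_width=18, slack=5)
Line 5: ['laser', 'machine', 'telescope'] (min_width=23, slack=0)
Line 6: ['snow', 'play', 'distance', 'go'] (min_width=21, slack=2)
Line 7: ['dog', 'tree', 'grass', 'young'] (min_width=20, slack=3)
Line 8: ['forest', 'red', 'knife'] (min_width=16, slack=7)
Total lines: 8

Answer: 8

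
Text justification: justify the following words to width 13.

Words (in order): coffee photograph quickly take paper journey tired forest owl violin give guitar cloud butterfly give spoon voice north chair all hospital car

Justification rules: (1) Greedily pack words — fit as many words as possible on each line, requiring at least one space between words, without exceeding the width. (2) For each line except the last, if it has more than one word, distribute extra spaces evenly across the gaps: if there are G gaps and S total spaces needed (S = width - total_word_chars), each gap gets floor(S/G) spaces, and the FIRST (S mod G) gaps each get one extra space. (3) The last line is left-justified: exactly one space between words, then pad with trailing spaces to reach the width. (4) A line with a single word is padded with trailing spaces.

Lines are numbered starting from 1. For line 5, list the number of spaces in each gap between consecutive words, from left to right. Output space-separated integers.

Line 1: ['coffee'] (min_width=6, slack=7)
Line 2: ['photograph'] (min_width=10, slack=3)
Line 3: ['quickly', 'take'] (min_width=12, slack=1)
Line 4: ['paper', 'journey'] (min_width=13, slack=0)
Line 5: ['tired', 'forest'] (min_width=12, slack=1)
Line 6: ['owl', 'violin'] (min_width=10, slack=3)
Line 7: ['give', 'guitar'] (min_width=11, slack=2)
Line 8: ['cloud'] (min_width=5, slack=8)
Line 9: ['butterfly'] (min_width=9, slack=4)
Line 10: ['give', 'spoon'] (min_width=10, slack=3)
Line 11: ['voice', 'north'] (min_width=11, slack=2)
Line 12: ['chair', 'all'] (min_width=9, slack=4)
Line 13: ['hospital', 'car'] (min_width=12, slack=1)

Answer: 2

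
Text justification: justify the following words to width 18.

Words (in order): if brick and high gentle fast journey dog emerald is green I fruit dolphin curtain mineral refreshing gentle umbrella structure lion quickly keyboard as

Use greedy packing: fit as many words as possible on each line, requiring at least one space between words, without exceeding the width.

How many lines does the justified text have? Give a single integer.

Line 1: ['if', 'brick', 'and', 'high'] (min_width=17, slack=1)
Line 2: ['gentle', 'fast'] (min_width=11, slack=7)
Line 3: ['journey', 'dog'] (min_width=11, slack=7)
Line 4: ['emerald', 'is', 'green', 'I'] (min_width=18, slack=0)
Line 5: ['fruit', 'dolphin'] (min_width=13, slack=5)
Line 6: ['curtain', 'mineral'] (min_width=15, slack=3)
Line 7: ['refreshing', 'gentle'] (min_width=17, slack=1)
Line 8: ['umbrella', 'structure'] (min_width=18, slack=0)
Line 9: ['lion', 'quickly'] (min_width=12, slack=6)
Line 10: ['keyboard', 'as'] (min_width=11, slack=7)
Total lines: 10

Answer: 10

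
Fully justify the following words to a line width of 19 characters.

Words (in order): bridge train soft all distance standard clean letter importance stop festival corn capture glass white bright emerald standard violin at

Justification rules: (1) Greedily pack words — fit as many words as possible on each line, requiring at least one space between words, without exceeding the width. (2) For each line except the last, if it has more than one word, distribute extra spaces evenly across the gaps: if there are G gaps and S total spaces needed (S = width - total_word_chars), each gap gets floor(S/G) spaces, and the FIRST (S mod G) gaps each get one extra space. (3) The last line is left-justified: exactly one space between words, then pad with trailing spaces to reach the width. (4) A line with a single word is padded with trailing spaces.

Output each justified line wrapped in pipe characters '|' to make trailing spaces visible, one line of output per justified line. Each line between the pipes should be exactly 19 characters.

Answer: |bridge  train  soft|
|all        distance|
|standard      clean|
|letter   importance|
|stop  festival corn|
|capture glass white|
|bright      emerald|
|standard violin at |

Derivation:
Line 1: ['bridge', 'train', 'soft'] (min_width=17, slack=2)
Line 2: ['all', 'distance'] (min_width=12, slack=7)
Line 3: ['standard', 'clean'] (min_width=14, slack=5)
Line 4: ['letter', 'importance'] (min_width=17, slack=2)
Line 5: ['stop', 'festival', 'corn'] (min_width=18, slack=1)
Line 6: ['capture', 'glass', 'white'] (min_width=19, slack=0)
Line 7: ['bright', 'emerald'] (min_width=14, slack=5)
Line 8: ['standard', 'violin', 'at'] (min_width=18, slack=1)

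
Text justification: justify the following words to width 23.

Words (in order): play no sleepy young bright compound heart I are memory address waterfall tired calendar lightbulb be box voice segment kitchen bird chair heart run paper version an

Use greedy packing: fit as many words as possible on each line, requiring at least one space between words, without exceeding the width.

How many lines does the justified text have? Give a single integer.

Answer: 9

Derivation:
Line 1: ['play', 'no', 'sleepy', 'young'] (min_width=20, slack=3)
Line 2: ['bright', 'compound', 'heart', 'I'] (min_width=23, slack=0)
Line 3: ['are', 'memory', 'address'] (min_width=18, slack=5)
Line 4: ['waterfall', 'tired'] (min_width=15, slack=8)
Line 5: ['calendar', 'lightbulb', 'be'] (min_width=21, slack=2)
Line 6: ['box', 'voice', 'segment'] (min_width=17, slack=6)
Line 7: ['kitchen', 'bird', 'chair'] (min_width=18, slack=5)
Line 8: ['heart', 'run', 'paper', 'version'] (min_width=23, slack=0)
Line 9: ['an'] (min_width=2, slack=21)
Total lines: 9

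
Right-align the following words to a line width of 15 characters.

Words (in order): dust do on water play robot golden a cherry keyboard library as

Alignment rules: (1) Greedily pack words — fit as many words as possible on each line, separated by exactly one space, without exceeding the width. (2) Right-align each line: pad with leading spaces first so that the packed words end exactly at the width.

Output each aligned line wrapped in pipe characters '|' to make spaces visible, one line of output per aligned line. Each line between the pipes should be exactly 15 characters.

Line 1: ['dust', 'do', 'on'] (min_width=10, slack=5)
Line 2: ['water', 'play'] (min_width=10, slack=5)
Line 3: ['robot', 'golden', 'a'] (min_width=14, slack=1)
Line 4: ['cherry', 'keyboard'] (min_width=15, slack=0)
Line 5: ['library', 'as'] (min_width=10, slack=5)

Answer: |     dust do on|
|     water play|
| robot golden a|
|cherry keyboard|
|     library as|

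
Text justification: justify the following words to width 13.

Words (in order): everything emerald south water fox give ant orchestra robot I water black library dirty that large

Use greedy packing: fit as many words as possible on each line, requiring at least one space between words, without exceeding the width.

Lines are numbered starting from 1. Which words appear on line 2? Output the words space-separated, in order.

Answer: emerald south

Derivation:
Line 1: ['everything'] (min_width=10, slack=3)
Line 2: ['emerald', 'south'] (min_width=13, slack=0)
Line 3: ['water', 'fox'] (min_width=9, slack=4)
Line 4: ['give', 'ant'] (min_width=8, slack=5)
Line 5: ['orchestra'] (min_width=9, slack=4)
Line 6: ['robot', 'I', 'water'] (min_width=13, slack=0)
Line 7: ['black', 'library'] (min_width=13, slack=0)
Line 8: ['dirty', 'that'] (min_width=10, slack=3)
Line 9: ['large'] (min_width=5, slack=8)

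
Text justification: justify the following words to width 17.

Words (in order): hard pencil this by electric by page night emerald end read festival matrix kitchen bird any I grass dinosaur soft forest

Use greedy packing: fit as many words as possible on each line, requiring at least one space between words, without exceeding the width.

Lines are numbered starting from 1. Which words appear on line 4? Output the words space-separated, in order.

Answer: emerald end read

Derivation:
Line 1: ['hard', 'pencil', 'this'] (min_width=16, slack=1)
Line 2: ['by', 'electric', 'by'] (min_width=14, slack=3)
Line 3: ['page', 'night'] (min_width=10, slack=7)
Line 4: ['emerald', 'end', 'read'] (min_width=16, slack=1)
Line 5: ['festival', 'matrix'] (min_width=15, slack=2)
Line 6: ['kitchen', 'bird', 'any'] (min_width=16, slack=1)
Line 7: ['I', 'grass', 'dinosaur'] (min_width=16, slack=1)
Line 8: ['soft', 'forest'] (min_width=11, slack=6)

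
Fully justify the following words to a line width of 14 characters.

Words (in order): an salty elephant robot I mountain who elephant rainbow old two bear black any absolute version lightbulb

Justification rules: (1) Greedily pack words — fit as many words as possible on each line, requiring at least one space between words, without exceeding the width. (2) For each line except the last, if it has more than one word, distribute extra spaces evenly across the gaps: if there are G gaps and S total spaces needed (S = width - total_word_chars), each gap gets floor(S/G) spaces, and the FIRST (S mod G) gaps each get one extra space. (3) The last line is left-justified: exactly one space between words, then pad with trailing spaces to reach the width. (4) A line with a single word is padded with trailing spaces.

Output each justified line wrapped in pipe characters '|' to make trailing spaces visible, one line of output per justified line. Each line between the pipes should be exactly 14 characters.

Answer: |an       salty|
|elephant robot|
|I mountain who|
|elephant      |
|rainbow    old|
|two bear black|
|any   absolute|
|version       |
|lightbulb     |

Derivation:
Line 1: ['an', 'salty'] (min_width=8, slack=6)
Line 2: ['elephant', 'robot'] (min_width=14, slack=0)
Line 3: ['I', 'mountain', 'who'] (min_width=14, slack=0)
Line 4: ['elephant'] (min_width=8, slack=6)
Line 5: ['rainbow', 'old'] (min_width=11, slack=3)
Line 6: ['two', 'bear', 'black'] (min_width=14, slack=0)
Line 7: ['any', 'absolute'] (min_width=12, slack=2)
Line 8: ['version'] (min_width=7, slack=7)
Line 9: ['lightbulb'] (min_width=9, slack=5)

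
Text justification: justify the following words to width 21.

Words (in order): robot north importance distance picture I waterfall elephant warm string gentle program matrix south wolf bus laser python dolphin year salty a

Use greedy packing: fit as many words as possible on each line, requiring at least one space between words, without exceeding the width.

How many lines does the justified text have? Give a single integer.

Line 1: ['robot', 'north'] (min_width=11, slack=10)
Line 2: ['importance', 'distance'] (min_width=19, slack=2)
Line 3: ['picture', 'I', 'waterfall'] (min_width=19, slack=2)
Line 4: ['elephant', 'warm', 'string'] (min_width=20, slack=1)
Line 5: ['gentle', 'program', 'matrix'] (min_width=21, slack=0)
Line 6: ['south', 'wolf', 'bus', 'laser'] (min_width=20, slack=1)
Line 7: ['python', 'dolphin', 'year'] (min_width=19, slack=2)
Line 8: ['salty', 'a'] (min_width=7, slack=14)
Total lines: 8

Answer: 8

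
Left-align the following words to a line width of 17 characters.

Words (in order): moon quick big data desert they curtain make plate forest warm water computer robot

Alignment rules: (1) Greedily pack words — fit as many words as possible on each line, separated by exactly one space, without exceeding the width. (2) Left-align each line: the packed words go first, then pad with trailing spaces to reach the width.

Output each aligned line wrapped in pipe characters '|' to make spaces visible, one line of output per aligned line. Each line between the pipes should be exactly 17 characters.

Line 1: ['moon', 'quick', 'big'] (min_width=14, slack=3)
Line 2: ['data', 'desert', 'they'] (min_width=16, slack=1)
Line 3: ['curtain', 'make'] (min_width=12, slack=5)
Line 4: ['plate', 'forest', 'warm'] (min_width=17, slack=0)
Line 5: ['water', 'computer'] (min_width=14, slack=3)
Line 6: ['robot'] (min_width=5, slack=12)

Answer: |moon quick big   |
|data desert they |
|curtain make     |
|plate forest warm|
|water computer   |
|robot            |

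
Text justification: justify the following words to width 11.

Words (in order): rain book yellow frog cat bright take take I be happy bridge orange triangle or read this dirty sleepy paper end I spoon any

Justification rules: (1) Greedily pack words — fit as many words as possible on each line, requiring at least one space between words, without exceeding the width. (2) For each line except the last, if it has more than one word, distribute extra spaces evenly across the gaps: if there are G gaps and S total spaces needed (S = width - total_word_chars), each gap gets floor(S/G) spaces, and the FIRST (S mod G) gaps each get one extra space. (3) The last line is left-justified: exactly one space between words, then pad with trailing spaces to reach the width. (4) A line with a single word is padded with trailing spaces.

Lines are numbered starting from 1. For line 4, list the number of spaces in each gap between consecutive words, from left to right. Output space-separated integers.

Line 1: ['rain', 'book'] (min_width=9, slack=2)
Line 2: ['yellow', 'frog'] (min_width=11, slack=0)
Line 3: ['cat', 'bright'] (min_width=10, slack=1)
Line 4: ['take', 'take', 'I'] (min_width=11, slack=0)
Line 5: ['be', 'happy'] (min_width=8, slack=3)
Line 6: ['bridge'] (min_width=6, slack=5)
Line 7: ['orange'] (min_width=6, slack=5)
Line 8: ['triangle', 'or'] (min_width=11, slack=0)
Line 9: ['read', 'this'] (min_width=9, slack=2)
Line 10: ['dirty'] (min_width=5, slack=6)
Line 11: ['sleepy'] (min_width=6, slack=5)
Line 12: ['paper', 'end', 'I'] (min_width=11, slack=0)
Line 13: ['spoon', 'any'] (min_width=9, slack=2)

Answer: 1 1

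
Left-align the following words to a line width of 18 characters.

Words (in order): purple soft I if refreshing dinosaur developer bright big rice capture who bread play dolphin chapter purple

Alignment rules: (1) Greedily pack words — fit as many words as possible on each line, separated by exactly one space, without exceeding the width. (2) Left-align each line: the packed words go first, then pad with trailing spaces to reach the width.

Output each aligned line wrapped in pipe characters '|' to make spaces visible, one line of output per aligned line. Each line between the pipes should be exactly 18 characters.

Answer: |purple soft I if  |
|refreshing        |
|dinosaur developer|
|bright big rice   |
|capture who bread |
|play dolphin      |
|chapter purple    |

Derivation:
Line 1: ['purple', 'soft', 'I', 'if'] (min_width=16, slack=2)
Line 2: ['refreshing'] (min_width=10, slack=8)
Line 3: ['dinosaur', 'developer'] (min_width=18, slack=0)
Line 4: ['bright', 'big', 'rice'] (min_width=15, slack=3)
Line 5: ['capture', 'who', 'bread'] (min_width=17, slack=1)
Line 6: ['play', 'dolphin'] (min_width=12, slack=6)
Line 7: ['chapter', 'purple'] (min_width=14, slack=4)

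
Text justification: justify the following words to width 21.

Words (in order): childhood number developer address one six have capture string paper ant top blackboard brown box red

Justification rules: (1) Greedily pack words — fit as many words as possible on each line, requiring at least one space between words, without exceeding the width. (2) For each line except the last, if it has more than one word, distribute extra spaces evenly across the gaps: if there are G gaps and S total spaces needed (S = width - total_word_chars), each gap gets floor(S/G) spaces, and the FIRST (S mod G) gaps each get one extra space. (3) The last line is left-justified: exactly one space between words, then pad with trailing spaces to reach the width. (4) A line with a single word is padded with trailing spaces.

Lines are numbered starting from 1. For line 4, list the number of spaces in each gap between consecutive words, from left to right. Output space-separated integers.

Line 1: ['childhood', 'number'] (min_width=16, slack=5)
Line 2: ['developer', 'address', 'one'] (min_width=21, slack=0)
Line 3: ['six', 'have', 'capture'] (min_width=16, slack=5)
Line 4: ['string', 'paper', 'ant', 'top'] (min_width=20, slack=1)
Line 5: ['blackboard', 'brown', 'box'] (min_width=20, slack=1)
Line 6: ['red'] (min_width=3, slack=18)

Answer: 2 1 1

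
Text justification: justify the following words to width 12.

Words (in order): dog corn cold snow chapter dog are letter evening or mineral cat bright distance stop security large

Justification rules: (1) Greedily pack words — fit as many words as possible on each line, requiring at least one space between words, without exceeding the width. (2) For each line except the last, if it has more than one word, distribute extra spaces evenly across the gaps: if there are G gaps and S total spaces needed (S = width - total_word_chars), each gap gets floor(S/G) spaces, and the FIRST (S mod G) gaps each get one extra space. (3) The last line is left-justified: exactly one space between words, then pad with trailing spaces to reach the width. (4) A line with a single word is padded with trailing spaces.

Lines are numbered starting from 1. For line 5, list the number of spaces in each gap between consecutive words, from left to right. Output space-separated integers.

Answer: 3

Derivation:
Line 1: ['dog', 'corn'] (min_width=8, slack=4)
Line 2: ['cold', 'snow'] (min_width=9, slack=3)
Line 3: ['chapter', 'dog'] (min_width=11, slack=1)
Line 4: ['are', 'letter'] (min_width=10, slack=2)
Line 5: ['evening', 'or'] (min_width=10, slack=2)
Line 6: ['mineral', 'cat'] (min_width=11, slack=1)
Line 7: ['bright'] (min_width=6, slack=6)
Line 8: ['distance'] (min_width=8, slack=4)
Line 9: ['stop'] (min_width=4, slack=8)
Line 10: ['security'] (min_width=8, slack=4)
Line 11: ['large'] (min_width=5, slack=7)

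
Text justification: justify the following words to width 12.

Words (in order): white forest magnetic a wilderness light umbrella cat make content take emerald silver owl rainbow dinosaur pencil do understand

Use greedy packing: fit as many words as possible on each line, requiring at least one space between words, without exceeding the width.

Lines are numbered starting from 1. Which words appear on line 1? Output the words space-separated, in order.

Line 1: ['white', 'forest'] (min_width=12, slack=0)
Line 2: ['magnetic', 'a'] (min_width=10, slack=2)
Line 3: ['wilderness'] (min_width=10, slack=2)
Line 4: ['light'] (min_width=5, slack=7)
Line 5: ['umbrella', 'cat'] (min_width=12, slack=0)
Line 6: ['make', 'content'] (min_width=12, slack=0)
Line 7: ['take', 'emerald'] (min_width=12, slack=0)
Line 8: ['silver', 'owl'] (min_width=10, slack=2)
Line 9: ['rainbow'] (min_width=7, slack=5)
Line 10: ['dinosaur'] (min_width=8, slack=4)
Line 11: ['pencil', 'do'] (min_width=9, slack=3)
Line 12: ['understand'] (min_width=10, slack=2)

Answer: white forest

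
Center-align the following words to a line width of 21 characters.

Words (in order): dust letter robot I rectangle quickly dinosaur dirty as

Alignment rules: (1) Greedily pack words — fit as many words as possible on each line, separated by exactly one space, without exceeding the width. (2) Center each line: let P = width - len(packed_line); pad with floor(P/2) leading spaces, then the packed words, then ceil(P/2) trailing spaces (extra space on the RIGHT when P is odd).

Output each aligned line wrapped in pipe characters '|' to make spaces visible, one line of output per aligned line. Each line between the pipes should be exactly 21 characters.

Line 1: ['dust', 'letter', 'robot', 'I'] (min_width=19, slack=2)
Line 2: ['rectangle', 'quickly'] (min_width=17, slack=4)
Line 3: ['dinosaur', 'dirty', 'as'] (min_width=17, slack=4)

Answer: | dust letter robot I |
|  rectangle quickly  |
|  dinosaur dirty as  |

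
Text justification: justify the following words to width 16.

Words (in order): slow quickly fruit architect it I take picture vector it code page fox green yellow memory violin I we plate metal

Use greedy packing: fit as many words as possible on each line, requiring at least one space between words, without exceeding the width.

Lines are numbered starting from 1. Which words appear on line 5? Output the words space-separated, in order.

Answer: it code page fox

Derivation:
Line 1: ['slow', 'quickly'] (min_width=12, slack=4)
Line 2: ['fruit', 'architect'] (min_width=15, slack=1)
Line 3: ['it', 'I', 'take'] (min_width=9, slack=7)
Line 4: ['picture', 'vector'] (min_width=14, slack=2)
Line 5: ['it', 'code', 'page', 'fox'] (min_width=16, slack=0)
Line 6: ['green', 'yellow'] (min_width=12, slack=4)
Line 7: ['memory', 'violin', 'I'] (min_width=15, slack=1)
Line 8: ['we', 'plate', 'metal'] (min_width=14, slack=2)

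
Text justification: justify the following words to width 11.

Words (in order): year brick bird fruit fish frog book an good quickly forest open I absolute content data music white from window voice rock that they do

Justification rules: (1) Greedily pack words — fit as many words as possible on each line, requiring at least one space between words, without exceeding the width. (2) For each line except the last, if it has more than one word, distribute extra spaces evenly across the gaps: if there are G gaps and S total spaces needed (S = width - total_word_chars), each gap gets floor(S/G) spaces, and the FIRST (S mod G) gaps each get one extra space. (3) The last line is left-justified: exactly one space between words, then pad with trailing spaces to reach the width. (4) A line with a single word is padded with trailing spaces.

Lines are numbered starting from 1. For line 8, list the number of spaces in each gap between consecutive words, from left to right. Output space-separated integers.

Line 1: ['year', 'brick'] (min_width=10, slack=1)
Line 2: ['bird', 'fruit'] (min_width=10, slack=1)
Line 3: ['fish', 'frog'] (min_width=9, slack=2)
Line 4: ['book', 'an'] (min_width=7, slack=4)
Line 5: ['good'] (min_width=4, slack=7)
Line 6: ['quickly'] (min_width=7, slack=4)
Line 7: ['forest', 'open'] (min_width=11, slack=0)
Line 8: ['I', 'absolute'] (min_width=10, slack=1)
Line 9: ['content'] (min_width=7, slack=4)
Line 10: ['data', 'music'] (min_width=10, slack=1)
Line 11: ['white', 'from'] (min_width=10, slack=1)
Line 12: ['window'] (min_width=6, slack=5)
Line 13: ['voice', 'rock'] (min_width=10, slack=1)
Line 14: ['that', 'they'] (min_width=9, slack=2)
Line 15: ['do'] (min_width=2, slack=9)

Answer: 2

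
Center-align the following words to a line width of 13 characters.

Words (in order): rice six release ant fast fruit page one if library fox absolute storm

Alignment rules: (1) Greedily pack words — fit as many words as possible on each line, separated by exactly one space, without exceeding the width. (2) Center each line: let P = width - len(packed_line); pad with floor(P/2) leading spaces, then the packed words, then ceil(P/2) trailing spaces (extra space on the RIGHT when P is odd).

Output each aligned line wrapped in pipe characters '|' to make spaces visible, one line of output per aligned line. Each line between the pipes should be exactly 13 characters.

Answer: |  rice six   |
| release ant |
| fast fruit  |
| page one if |
| library fox |
|  absolute   |
|    storm    |

Derivation:
Line 1: ['rice', 'six'] (min_width=8, slack=5)
Line 2: ['release', 'ant'] (min_width=11, slack=2)
Line 3: ['fast', 'fruit'] (min_width=10, slack=3)
Line 4: ['page', 'one', 'if'] (min_width=11, slack=2)
Line 5: ['library', 'fox'] (min_width=11, slack=2)
Line 6: ['absolute'] (min_width=8, slack=5)
Line 7: ['storm'] (min_width=5, slack=8)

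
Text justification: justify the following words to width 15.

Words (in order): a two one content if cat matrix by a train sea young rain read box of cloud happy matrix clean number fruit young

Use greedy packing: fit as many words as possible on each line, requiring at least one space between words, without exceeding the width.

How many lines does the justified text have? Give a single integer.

Line 1: ['a', 'two', 'one'] (min_width=9, slack=6)
Line 2: ['content', 'if', 'cat'] (min_width=14, slack=1)
Line 3: ['matrix', 'by', 'a'] (min_width=11, slack=4)
Line 4: ['train', 'sea', 'young'] (min_width=15, slack=0)
Line 5: ['rain', 'read', 'box'] (min_width=13, slack=2)
Line 6: ['of', 'cloud', 'happy'] (min_width=14, slack=1)
Line 7: ['matrix', 'clean'] (min_width=12, slack=3)
Line 8: ['number', 'fruit'] (min_width=12, slack=3)
Line 9: ['young'] (min_width=5, slack=10)
Total lines: 9

Answer: 9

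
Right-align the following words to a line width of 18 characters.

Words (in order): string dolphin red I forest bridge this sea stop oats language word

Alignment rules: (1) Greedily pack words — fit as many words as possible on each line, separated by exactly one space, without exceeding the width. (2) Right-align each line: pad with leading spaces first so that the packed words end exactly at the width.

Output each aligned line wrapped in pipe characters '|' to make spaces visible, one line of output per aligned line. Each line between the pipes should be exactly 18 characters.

Answer: |string dolphin red|
|   I forest bridge|
|this sea stop oats|
|     language word|

Derivation:
Line 1: ['string', 'dolphin', 'red'] (min_width=18, slack=0)
Line 2: ['I', 'forest', 'bridge'] (min_width=15, slack=3)
Line 3: ['this', 'sea', 'stop', 'oats'] (min_width=18, slack=0)
Line 4: ['language', 'word'] (min_width=13, slack=5)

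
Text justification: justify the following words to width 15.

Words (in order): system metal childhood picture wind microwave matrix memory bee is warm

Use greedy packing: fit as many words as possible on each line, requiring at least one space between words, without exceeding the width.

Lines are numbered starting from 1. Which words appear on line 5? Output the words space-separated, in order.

Answer: matrix memory

Derivation:
Line 1: ['system', 'metal'] (min_width=12, slack=3)
Line 2: ['childhood'] (min_width=9, slack=6)
Line 3: ['picture', 'wind'] (min_width=12, slack=3)
Line 4: ['microwave'] (min_width=9, slack=6)
Line 5: ['matrix', 'memory'] (min_width=13, slack=2)
Line 6: ['bee', 'is', 'warm'] (min_width=11, slack=4)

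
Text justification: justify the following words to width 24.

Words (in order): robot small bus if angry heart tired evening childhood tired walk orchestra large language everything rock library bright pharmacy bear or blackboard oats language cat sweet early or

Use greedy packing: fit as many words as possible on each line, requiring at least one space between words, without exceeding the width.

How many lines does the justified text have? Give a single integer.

Answer: 8

Derivation:
Line 1: ['robot', 'small', 'bus', 'if', 'angry'] (min_width=24, slack=0)
Line 2: ['heart', 'tired', 'evening'] (min_width=19, slack=5)
Line 3: ['childhood', 'tired', 'walk'] (min_width=20, slack=4)
Line 4: ['orchestra', 'large', 'language'] (min_width=24, slack=0)
Line 5: ['everything', 'rock', 'library'] (min_width=23, slack=1)
Line 6: ['bright', 'pharmacy', 'bear', 'or'] (min_width=23, slack=1)
Line 7: ['blackboard', 'oats', 'language'] (min_width=24, slack=0)
Line 8: ['cat', 'sweet', 'early', 'or'] (min_width=18, slack=6)
Total lines: 8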